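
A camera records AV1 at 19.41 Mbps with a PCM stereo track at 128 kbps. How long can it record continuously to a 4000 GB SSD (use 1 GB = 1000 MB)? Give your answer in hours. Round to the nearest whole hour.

455 hours

Audio: 128 kbps = 0.128 Mbps.
Total bitrate: 19.41 + 0.128 = 19.538 Mbps.
Capacity: 4000 GB = 32,000,000 Mb.
Recording time: 32,000,000 / 19.538 = 1,637,834 s ≈ 455 hours.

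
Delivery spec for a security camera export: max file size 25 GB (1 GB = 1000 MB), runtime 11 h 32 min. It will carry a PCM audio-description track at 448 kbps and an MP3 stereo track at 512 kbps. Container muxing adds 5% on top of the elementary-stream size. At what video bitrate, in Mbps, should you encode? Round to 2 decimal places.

Budget: 25 GB = 200000.0 Mb.
Stream payload after overhead: 200000.0 / 1.05 = 190476.2 Mb.
11 h 32 min = 692 min = 41520 s
Total bitrate budget: 190476.2 Mb / 41520 s = 4.588 Mbps.
Audio total: 448 + 512 = 960 kbps = 0.960 Mbps.
Video: 4.588 − 0.960 = 3.628 Mbps.

3.63 Mbps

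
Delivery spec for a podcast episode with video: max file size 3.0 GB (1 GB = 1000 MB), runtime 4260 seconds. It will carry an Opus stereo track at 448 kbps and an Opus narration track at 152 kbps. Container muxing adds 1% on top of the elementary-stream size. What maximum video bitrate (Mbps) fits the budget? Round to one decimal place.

5.0 Mbps

Budget: 3.0 GB = 24000.0 Mb.
Stream payload after overhead: 24000.0 / 1.01 = 23762.4 Mb.
Total bitrate budget: 23762.4 Mb / 4260 s = 5.578 Mbps.
Audio total: 448 + 152 = 600 kbps = 0.600 Mbps.
Video: 5.578 − 0.600 = 4.978 Mbps.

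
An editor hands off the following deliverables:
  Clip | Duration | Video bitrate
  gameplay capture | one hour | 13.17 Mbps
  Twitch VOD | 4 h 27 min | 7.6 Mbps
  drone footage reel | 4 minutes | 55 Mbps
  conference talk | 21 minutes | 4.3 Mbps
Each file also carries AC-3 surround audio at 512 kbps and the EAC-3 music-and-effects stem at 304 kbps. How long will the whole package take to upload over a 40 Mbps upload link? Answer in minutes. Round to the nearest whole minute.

Audio total: 512 + 304 = 816 kbps = 0.816 Mbps.
gameplay capture: 13.986 Mbps × 3600 s = 50349.6 Mb
Twitch VOD: 8.416 Mbps × 16020 s = 134824.3 Mb
drone footage reel: 55.816 Mbps × 240 s = 13395.8 Mb
conference talk: 5.116 Mbps × 1260 s = 6446.2 Mb
Total: 205015.9 Mb = 25627.0 MB.
At 40 Mbps: 205015.9 / 40 = 5125 s ≈ 85.4 minutes.

85 minutes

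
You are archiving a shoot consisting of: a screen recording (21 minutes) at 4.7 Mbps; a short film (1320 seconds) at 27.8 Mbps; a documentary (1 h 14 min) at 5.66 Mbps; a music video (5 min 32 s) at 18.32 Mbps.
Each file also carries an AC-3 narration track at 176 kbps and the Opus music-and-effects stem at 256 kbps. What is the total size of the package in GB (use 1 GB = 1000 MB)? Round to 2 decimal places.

9.63 GB

Audio total: 176 + 256 = 432 kbps = 0.432 Mbps.
screen recording: 5.132 Mbps × 1260 s = 6466.3 Mb
short film: 28.232 Mbps × 1320 s = 37266.2 Mb
documentary: 6.092 Mbps × 4440 s = 27048.5 Mb
music video: 18.752 Mbps × 332 s = 6225.7 Mb
Total: 77006.7 Mb = 9625.8 MB.
= 9.626 GB.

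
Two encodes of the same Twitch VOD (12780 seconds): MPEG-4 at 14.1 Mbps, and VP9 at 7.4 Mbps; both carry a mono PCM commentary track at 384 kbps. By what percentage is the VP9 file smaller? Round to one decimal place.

46.3%

Audio: 384 kbps = 0.384 Mbps.
MPEG-4: 14.484 Mbps × 12780 s = 185105.5 Mb = 23.138 GB.
VP9: 7.784 Mbps × 12780 s = 99479.5 Mb = 12.435 GB.
Reduction: (1 − 12.435/23.138) × 100 = 46.26%.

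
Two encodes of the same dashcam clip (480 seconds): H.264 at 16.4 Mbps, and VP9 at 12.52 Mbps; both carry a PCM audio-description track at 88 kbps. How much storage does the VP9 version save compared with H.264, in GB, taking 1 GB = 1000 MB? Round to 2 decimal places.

0.23 GB

Audio: 88 kbps = 0.088 Mbps.
H.264: 16.488 Mbps × 480 s = 7914.2 Mb = 0.989 GB.
VP9: 12.608 Mbps × 480 s = 6051.8 Mb = 0.756 GB.
Saving: 0.989 − 0.756 = 0.233 GB.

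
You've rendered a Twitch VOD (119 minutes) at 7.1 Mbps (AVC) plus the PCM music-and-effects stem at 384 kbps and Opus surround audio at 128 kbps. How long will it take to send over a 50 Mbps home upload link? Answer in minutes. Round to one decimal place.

18.1 minutes

119 min = 7140 s
Audio total: 384 + 128 = 512 kbps = 0.512 Mbps.
Total bitrate: 7.612 Mbps.
File: 7.612 Mbps × 7140 s = 54349.7 Mb.
At 50 Mbps: 54349.7 / 50 = 1087.0 s ≈ 18.1 minutes.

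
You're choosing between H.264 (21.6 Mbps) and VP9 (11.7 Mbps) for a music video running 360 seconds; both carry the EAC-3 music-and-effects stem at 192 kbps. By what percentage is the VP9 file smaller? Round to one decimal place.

45.4%

Audio: 192 kbps = 0.192 Mbps.
H.264: 21.792 Mbps × 360 s = 7845.1 Mb = 0.981 GB.
VP9: 11.892 Mbps × 360 s = 4281.1 Mb = 0.535 GB.
Reduction: (1 − 0.535/0.981) × 100 = 45.43%.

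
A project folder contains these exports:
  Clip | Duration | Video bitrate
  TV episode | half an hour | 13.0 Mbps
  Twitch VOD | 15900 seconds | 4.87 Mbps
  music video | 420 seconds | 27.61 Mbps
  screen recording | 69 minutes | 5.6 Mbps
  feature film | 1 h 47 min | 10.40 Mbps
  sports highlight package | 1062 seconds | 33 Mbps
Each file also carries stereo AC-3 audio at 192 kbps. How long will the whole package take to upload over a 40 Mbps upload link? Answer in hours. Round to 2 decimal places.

1.69 hours

Audio: 192 kbps = 0.192 Mbps.
TV episode: 13.192 Mbps × 1800 s = 23745.6 Mb
Twitch VOD: 5.062 Mbps × 15900 s = 80485.8 Mb
music video: 27.802 Mbps × 420 s = 11676.8 Mb
screen recording: 5.792 Mbps × 4140 s = 23978.9 Mb
feature film: 10.592 Mbps × 6420 s = 68000.6 Mb
sports highlight package: 33.192 Mbps × 1062 s = 35249.9 Mb
Total: 243137.7 Mb = 30392.2 MB.
At 40 Mbps: 243137.7 / 40 = 6078 s ≈ 1.69 hours.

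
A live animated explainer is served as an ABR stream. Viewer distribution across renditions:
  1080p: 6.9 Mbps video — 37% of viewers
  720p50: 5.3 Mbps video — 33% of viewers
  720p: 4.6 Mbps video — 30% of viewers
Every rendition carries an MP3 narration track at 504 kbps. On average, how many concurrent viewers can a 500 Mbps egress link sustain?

80

Audio: 504 kbps = 0.504 Mbps.
Average per-viewer bitrate: 0.37×7.404 + 0.33×5.804 + 0.30×5.104 = 6.186 Mbps.
500 Mbps = 500.0 Mbps; 500.0 / 6.186 = 80.83 → 80.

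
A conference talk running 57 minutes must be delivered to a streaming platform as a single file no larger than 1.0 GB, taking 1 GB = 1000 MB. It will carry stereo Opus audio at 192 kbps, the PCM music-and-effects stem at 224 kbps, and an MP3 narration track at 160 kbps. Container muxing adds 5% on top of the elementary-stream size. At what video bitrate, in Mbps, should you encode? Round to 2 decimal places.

Budget: 1.0 GB = 8000.0 Mb.
Stream payload after overhead: 8000.0 / 1.05 = 7619.0 Mb.
57 min = 3420 s
Total bitrate budget: 7619.0 Mb / 3420 s = 2.228 Mbps.
Audio total: 192 + 224 + 160 = 576 kbps = 0.576 Mbps.
Video: 2.228 − 0.576 = 1.652 Mbps.

1.65 Mbps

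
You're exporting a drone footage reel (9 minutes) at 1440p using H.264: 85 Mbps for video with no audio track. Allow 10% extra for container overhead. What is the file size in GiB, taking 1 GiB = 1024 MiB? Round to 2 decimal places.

5.88 GiB

9 min = 540 s
Total bitrate: 85 Mbps.
Stream data: 85.000 Mbps × 540 s = 45900.0 Mb.
With 10% container overhead: ×1.10.
50,490 Mb = 6,311,250,000 bytes ÷ 1,073,741,824 = 5.878 GiB.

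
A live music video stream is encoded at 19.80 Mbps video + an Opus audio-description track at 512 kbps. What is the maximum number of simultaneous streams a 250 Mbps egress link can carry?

Audio: 512 kbps = 0.512 Mbps.
Per-viewer media rate: 20.312 Mbps.
250 Mbps = 250.0 Mbps; 250.0 / 20.312 = 12.31 → 12 viewers.

12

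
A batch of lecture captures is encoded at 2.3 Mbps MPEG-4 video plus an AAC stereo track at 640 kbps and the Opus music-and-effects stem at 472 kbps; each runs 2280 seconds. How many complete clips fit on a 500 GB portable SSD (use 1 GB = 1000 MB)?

514

Audio total: 640 + 472 = 1112 kbps = 1.112 Mbps.
Total bitrate: 3.412 Mbps.
Per item: 3.412 Mbps × 2280 s = 7,779 Mb = 972.4 MB.
Capacity: 500 GB = 4,000,000 Mb; 514.18 items → 514 complete.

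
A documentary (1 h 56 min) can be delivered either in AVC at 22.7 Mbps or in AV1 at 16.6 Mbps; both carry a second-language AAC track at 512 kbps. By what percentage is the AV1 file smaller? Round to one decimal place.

1 h 56 min = 116 min = 6960 s
Audio: 512 kbps = 0.512 Mbps.
AVC: 23.212 Mbps × 6960 s = 161555.5 Mb = 20.194 GB.
AV1: 17.112 Mbps × 6960 s = 119099.5 Mb = 14.887 GB.
Reduction: (1 − 14.887/20.194) × 100 = 26.28%.

26.3%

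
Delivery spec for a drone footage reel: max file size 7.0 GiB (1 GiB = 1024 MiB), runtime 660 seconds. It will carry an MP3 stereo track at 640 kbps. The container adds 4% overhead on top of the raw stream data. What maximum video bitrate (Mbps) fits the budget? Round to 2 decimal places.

86.96 Mbps

Budget: 7.0 GiB = 60129.5 Mb.
Stream payload after overhead: 60129.5 / 1.04 = 57816.9 Mb.
Total bitrate budget: 57816.9 Mb / 660 s = 87.601 Mbps.
Audio: 640 kbps = 0.640 Mbps.
Video: 87.601 − 0.640 = 86.961 Mbps.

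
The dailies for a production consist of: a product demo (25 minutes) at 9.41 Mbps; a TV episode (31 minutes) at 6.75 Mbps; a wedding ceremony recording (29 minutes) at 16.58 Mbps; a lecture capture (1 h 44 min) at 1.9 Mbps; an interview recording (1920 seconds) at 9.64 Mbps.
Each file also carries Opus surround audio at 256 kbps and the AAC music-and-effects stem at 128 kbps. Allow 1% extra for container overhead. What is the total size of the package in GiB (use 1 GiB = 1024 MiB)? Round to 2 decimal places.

Audio total: 256 + 128 = 384 kbps = 0.384 Mbps.
product demo: 9.794 Mbps × 1500 s × 1.01 = 14837.9 Mb
TV episode: 7.134 Mbps × 1860 s × 1.01 = 13401.9 Mb
wedding ceremony recording: 16.964 Mbps × 1740 s × 1.01 = 29812.5 Mb
lecture capture: 2.284 Mbps × 6240 s × 1.01 = 14394.7 Mb
interview recording: 10.024 Mbps × 1920 s × 1.01 = 19438.5 Mb
Total: 91885.6 Mb = 11485.7 MB.
= 10.70 GiB.

10.70 GiB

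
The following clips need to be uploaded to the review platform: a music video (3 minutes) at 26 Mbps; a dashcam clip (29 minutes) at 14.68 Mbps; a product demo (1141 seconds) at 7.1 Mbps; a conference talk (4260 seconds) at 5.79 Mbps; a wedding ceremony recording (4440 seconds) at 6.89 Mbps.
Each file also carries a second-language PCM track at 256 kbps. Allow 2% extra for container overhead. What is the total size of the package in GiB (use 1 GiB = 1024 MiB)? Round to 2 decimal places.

11.47 GiB

Audio: 256 kbps = 0.256 Mbps.
music video: 26.256 Mbps × 180 s × 1.02 = 4820.6 Mb
dashcam clip: 14.936 Mbps × 1740 s × 1.02 = 26508.4 Mb
product demo: 7.356 Mbps × 1141 s × 1.02 = 8561.1 Mb
conference talk: 6.046 Mbps × 4260 s × 1.02 = 26271.1 Mb
wedding ceremony recording: 7.146 Mbps × 4440 s × 1.02 = 32362.8 Mb
Total: 98524.0 Mb = 12315.5 MB.
= 11.47 GiB.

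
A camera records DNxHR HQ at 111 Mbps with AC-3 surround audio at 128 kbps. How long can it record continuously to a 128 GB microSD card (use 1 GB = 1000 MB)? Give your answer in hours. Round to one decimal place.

2.6 hours

Audio: 128 kbps = 0.128 Mbps.
Total bitrate: 111 + 0.128 = 111.128 Mbps.
Capacity: 128 GB = 1,024,000 Mb.
Recording time: 1,024,000 / 111.128 = 9,215 s ≈ 2.56 hours.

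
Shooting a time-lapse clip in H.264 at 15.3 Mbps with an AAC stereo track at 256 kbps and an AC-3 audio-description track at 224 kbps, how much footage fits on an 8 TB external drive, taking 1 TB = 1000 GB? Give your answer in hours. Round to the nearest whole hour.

Audio total: 256 + 224 = 480 kbps = 0.480 Mbps.
Total bitrate: 15.3 + 0.480 = 15.780 Mbps.
Capacity: 8 TB = 64,000,000 Mb.
Recording time: 64,000,000 / 15.780 = 4,055,767 s ≈ 1,127 hours.

1127 hours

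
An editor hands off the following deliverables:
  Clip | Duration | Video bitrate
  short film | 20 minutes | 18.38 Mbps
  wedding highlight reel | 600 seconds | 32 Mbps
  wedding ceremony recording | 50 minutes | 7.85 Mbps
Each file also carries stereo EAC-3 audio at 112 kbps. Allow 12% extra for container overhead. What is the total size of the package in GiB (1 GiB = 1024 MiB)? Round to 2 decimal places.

Audio: 112 kbps = 0.112 Mbps.
short film: 18.492 Mbps × 1200 s × 1.12 = 24853.2 Mb
wedding highlight reel: 32.112 Mbps × 600 s × 1.12 = 21579.3 Mb
wedding ceremony recording: 7.962 Mbps × 3000 s × 1.12 = 26752.3 Mb
Total: 73184.8 Mb = 9148.1 MB.
= 8.520 GiB.

8.52 GiB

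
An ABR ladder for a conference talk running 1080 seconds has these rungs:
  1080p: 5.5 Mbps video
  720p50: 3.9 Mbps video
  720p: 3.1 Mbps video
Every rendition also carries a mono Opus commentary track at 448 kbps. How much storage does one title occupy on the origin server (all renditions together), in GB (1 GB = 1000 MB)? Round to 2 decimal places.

Audio: 448 kbps = 0.448 Mbps.
Sum of rendition bitrates: (5.5+0.448) + (3.9+0.448) + (3.1+0.448) = 13.844 Mbps.
× 1080 s = 14,952 Mb = 1,869 MB = 1.869 GB.

1.87 GB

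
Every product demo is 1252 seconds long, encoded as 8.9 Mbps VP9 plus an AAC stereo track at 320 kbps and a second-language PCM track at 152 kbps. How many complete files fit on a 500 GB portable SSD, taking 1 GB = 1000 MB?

340

Audio total: 320 + 152 = 472 kbps = 0.472 Mbps.
Total bitrate: 9.372 Mbps.
Per item: 9.372 Mbps × 1252 s = 11,734 Mb = 1,467 MB.
Capacity: 500 GB = 4,000,000 Mb; 340.90 items → 340 complete.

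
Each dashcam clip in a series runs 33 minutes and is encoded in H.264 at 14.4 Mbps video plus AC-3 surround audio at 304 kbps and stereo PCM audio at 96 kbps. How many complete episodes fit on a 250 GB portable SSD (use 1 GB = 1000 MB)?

33 min = 1980 s
Audio total: 304 + 96 = 400 kbps = 0.400 Mbps.
Total bitrate: 14.800 Mbps.
Per item: 14.800 Mbps × 1980 s = 29,304 Mb = 3,663 MB.
Capacity: 250 GB = 2,000,000 Mb; 68.25 items → 68 complete.

68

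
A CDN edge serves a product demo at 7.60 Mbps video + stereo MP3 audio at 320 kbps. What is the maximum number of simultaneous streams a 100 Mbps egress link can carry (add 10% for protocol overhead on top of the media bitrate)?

Audio: 320 kbps = 0.320 Mbps.
Per-viewer media rate: 7.920 Mbps.
On the wire with 10% overhead: 8.712 Mbps.
100 Mbps = 100.0 Mbps; 100.0 / 8.712 = 11.48 → 11 viewers.

11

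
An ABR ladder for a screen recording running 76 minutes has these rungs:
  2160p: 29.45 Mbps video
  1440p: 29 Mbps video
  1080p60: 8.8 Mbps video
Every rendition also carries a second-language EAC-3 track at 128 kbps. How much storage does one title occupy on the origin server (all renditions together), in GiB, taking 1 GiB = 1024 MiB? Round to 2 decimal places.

76 min = 4560 s
Audio: 128 kbps = 0.128 Mbps.
Sum of rendition bitrates: (29.45+0.128) + (29+0.128) + (8.8+0.128) = 67.634 Mbps.
× 4560 s = 308,411 Mb = 38,551 MB = 35.90 GiB.

35.90 GiB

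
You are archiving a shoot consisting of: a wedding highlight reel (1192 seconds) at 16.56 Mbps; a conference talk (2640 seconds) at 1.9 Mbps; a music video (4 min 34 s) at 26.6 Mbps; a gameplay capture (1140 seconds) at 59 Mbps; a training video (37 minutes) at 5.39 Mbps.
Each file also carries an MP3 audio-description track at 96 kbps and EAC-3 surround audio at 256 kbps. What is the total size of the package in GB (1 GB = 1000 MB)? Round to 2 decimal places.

Audio total: 96 + 256 = 352 kbps = 0.352 Mbps.
wedding highlight reel: 16.912 Mbps × 1192 s = 20159.1 Mb
conference talk: 2.252 Mbps × 2640 s = 5945.3 Mb
music video: 26.952 Mbps × 274 s = 7384.8 Mb
gameplay capture: 59.352 Mbps × 1140 s = 67661.3 Mb
training video: 5.742 Mbps × 2220 s = 12747.2 Mb
Total: 113897.8 Mb = 14237.2 MB.
= 14.24 GB.

14.24 GB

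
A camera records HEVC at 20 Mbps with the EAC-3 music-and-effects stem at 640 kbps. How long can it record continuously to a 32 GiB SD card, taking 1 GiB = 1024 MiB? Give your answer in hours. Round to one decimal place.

Audio: 640 kbps = 0.640 Mbps.
Total bitrate: 20 + 0.640 = 20.640 Mbps.
Capacity: 32 GiB = 274,878 Mb.
Recording time: 274,878 / 20.640 = 13,318 s ≈ 3.70 hours.

3.7 hours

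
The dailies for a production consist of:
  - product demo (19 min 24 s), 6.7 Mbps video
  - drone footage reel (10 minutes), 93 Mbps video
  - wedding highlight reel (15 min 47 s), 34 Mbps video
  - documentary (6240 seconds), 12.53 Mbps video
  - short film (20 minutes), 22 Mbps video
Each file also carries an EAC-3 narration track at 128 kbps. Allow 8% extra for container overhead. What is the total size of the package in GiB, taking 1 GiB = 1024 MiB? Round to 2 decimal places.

25.36 GiB

Audio: 128 kbps = 0.128 Mbps.
product demo: 6.828 Mbps × 1164 s × 1.08 = 8583.6 Mb
drone footage reel: 93.128 Mbps × 600 s × 1.08 = 60346.9 Mb
wedding highlight reel: 34.128 Mbps × 947 s × 1.08 = 34904.8 Mb
documentary: 12.658 Mbps × 6240 s × 1.08 = 85304.8 Mb
short film: 22.128 Mbps × 1200 s × 1.08 = 28677.9 Mb
Total: 217818.0 Mb = 27227.2 MB.
= 25.36 GiB.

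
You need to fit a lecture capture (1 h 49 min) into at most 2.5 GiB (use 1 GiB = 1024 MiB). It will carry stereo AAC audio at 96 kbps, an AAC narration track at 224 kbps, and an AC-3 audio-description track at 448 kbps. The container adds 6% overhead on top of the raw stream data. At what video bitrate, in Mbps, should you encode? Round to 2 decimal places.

Budget: 2.5 GiB = 21474.8 Mb.
Stream payload after overhead: 21474.8 / 1.06 = 20259.3 Mb.
1 h 49 min = 109 min = 6540 s
Total bitrate budget: 20259.3 Mb / 6540 s = 3.098 Mbps.
Audio total: 96 + 224 + 448 = 768 kbps = 0.768 Mbps.
Video: 3.098 − 0.768 = 2.330 Mbps.

2.33 Mbps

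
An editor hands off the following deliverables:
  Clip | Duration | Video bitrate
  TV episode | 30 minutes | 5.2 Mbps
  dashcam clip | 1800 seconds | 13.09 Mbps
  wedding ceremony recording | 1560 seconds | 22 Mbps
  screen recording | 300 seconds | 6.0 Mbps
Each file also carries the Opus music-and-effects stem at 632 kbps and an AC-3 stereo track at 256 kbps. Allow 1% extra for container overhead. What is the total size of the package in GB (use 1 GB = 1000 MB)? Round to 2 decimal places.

Audio total: 632 + 256 = 888 kbps = 0.888 Mbps.
TV episode: 6.088 Mbps × 1800 s × 1.01 = 11068.0 Mb
dashcam clip: 13.978 Mbps × 1800 s × 1.01 = 25412.0 Mb
wedding ceremony recording: 22.888 Mbps × 1560 s × 1.01 = 36062.3 Mb
screen recording: 6.888 Mbps × 300 s × 1.01 = 2087.1 Mb
Total: 74629.4 Mb = 9328.7 MB.
= 9.329 GB.

9.33 GB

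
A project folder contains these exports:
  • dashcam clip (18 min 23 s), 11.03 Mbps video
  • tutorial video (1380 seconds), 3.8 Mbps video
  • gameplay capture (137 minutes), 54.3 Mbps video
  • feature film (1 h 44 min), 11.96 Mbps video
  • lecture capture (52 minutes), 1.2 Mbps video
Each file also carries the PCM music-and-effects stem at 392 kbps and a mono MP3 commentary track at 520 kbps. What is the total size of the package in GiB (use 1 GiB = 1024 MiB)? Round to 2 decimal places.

Audio total: 392 + 520 = 912 kbps = 0.912 Mbps.
dashcam clip: 11.942 Mbps × 1103 s = 13172.0 Mb
tutorial video: 4.712 Mbps × 1380 s = 6502.6 Mb
gameplay capture: 55.212 Mbps × 8220 s = 453842.6 Mb
feature film: 12.872 Mbps × 6240 s = 80321.3 Mb
lecture capture: 2.112 Mbps × 3120 s = 6589.4 Mb
Total: 560427.9 Mb = 70053.5 MB.
= 65.24 GiB.

65.24 GiB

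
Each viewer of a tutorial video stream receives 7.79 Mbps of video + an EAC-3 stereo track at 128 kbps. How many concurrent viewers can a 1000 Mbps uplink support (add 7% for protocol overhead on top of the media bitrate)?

118

Audio: 128 kbps = 0.128 Mbps.
Per-viewer media rate: 7.918 Mbps.
On the wire with 7% overhead: 8.472 Mbps.
1000 Mbps = 1,000 Mbps; 1,000 / 8.472 = 118.03 → 118 viewers.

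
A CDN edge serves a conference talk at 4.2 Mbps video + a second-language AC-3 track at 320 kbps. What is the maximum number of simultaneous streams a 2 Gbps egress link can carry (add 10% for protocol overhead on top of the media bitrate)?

Audio: 320 kbps = 0.320 Mbps.
Per-viewer media rate: 4.520 Mbps.
On the wire with 10% overhead: 4.972 Mbps.
2 Gbps = 2,000 Mbps; 2,000 / 4.972 = 402.25 → 402 viewers.

402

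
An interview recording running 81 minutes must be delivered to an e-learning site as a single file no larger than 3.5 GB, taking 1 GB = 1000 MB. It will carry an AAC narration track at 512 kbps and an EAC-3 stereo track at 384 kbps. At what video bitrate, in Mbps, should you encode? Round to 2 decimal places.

4.87 Mbps

Budget: 3.5 GB = 28000.0 Mb.
81 min = 4860 s
Total bitrate budget: 28000.0 Mb / 4860 s = 5.761 Mbps.
Audio total: 512 + 384 = 896 kbps = 0.896 Mbps.
Video: 5.761 − 0.896 = 4.865 Mbps.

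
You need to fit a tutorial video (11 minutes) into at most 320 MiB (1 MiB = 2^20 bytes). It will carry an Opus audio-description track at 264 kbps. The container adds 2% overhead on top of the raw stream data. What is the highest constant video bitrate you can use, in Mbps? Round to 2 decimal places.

3.72 Mbps

Budget: 320 MiB = 2684.4 Mb.
Stream payload after overhead: 2684.4 / 1.02 = 2631.7 Mb.
11 min = 660 s
Total bitrate budget: 2631.7 Mb / 660 s = 3.987 Mbps.
Audio: 264 kbps = 0.264 Mbps.
Video: 3.987 − 0.264 = 3.723 Mbps.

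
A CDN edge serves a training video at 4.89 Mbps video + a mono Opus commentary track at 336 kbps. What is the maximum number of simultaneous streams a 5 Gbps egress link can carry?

Audio: 336 kbps = 0.336 Mbps.
Per-viewer media rate: 5.226 Mbps.
5 Gbps = 5,000 Mbps; 5,000 / 5.226 = 956.75 → 956 viewers.

956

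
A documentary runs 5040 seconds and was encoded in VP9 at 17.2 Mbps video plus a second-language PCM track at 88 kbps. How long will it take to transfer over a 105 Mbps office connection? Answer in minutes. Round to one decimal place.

Audio: 88 kbps = 0.088 Mbps.
Total bitrate: 17.288 Mbps.
File: 17.288 Mbps × 5040 s = 87131.5 Mb.
At 105 Mbps: 87131.5 / 105 = 829.8 s ≈ 13.8 minutes.

13.8 minutes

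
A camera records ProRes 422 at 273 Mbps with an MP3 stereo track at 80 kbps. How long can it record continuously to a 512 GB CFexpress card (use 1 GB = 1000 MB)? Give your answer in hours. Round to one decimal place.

4.2 hours

Audio: 80 kbps = 0.080 Mbps.
Total bitrate: 273 + 0.080 = 273.080 Mbps.
Capacity: 512 GB = 4,096,000 Mb.
Recording time: 4,096,000 / 273.080 = 14,999 s ≈ 4.17 hours.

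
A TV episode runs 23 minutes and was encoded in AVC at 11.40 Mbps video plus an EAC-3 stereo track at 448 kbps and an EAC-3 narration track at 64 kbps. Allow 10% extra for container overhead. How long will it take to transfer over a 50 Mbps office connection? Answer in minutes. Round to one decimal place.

6.0 minutes

23 min = 1380 s
Audio total: 448 + 64 = 512 kbps = 0.512 Mbps.
Total bitrate: 11.912 Mbps.
File: 11.912 Mbps × 1380 s = 16438.6 Mb.
With 10% container overhead: ×1.10. → 18082.4 Mb.
At 50 Mbps: 18082.4 / 50 = 361.6 s ≈ 6.03 minutes.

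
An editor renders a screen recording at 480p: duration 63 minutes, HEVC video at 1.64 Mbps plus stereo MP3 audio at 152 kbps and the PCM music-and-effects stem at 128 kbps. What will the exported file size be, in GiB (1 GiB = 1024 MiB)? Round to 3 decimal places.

0.845 GiB

63 min = 3780 s
Audio total: 152 + 128 = 280 kbps = 0.280 Mbps.
Total bitrate: 1.64 + 0.280 = 1.920 Mbps.
Stream data: 1.920 Mbps × 3780 s = 7257.6 Mb.
7,258 Mb = 907,200,000 bytes ÷ 1,073,741,824 = 0.8449 GiB.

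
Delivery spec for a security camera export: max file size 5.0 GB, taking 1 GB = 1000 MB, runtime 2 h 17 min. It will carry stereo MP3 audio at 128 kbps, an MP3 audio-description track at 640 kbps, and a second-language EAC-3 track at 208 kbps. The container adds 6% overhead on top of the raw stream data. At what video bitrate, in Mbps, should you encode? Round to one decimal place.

3.6 Mbps

Budget: 5.0 GB = 40000.0 Mb.
Stream payload after overhead: 40000.0 / 1.06 = 37735.8 Mb.
2 h 17 min = 137 min = 8220 s
Total bitrate budget: 37735.8 Mb / 8220 s = 4.591 Mbps.
Audio total: 128 + 640 + 208 = 976 kbps = 0.976 Mbps.
Video: 4.591 − 0.976 = 3.615 Mbps.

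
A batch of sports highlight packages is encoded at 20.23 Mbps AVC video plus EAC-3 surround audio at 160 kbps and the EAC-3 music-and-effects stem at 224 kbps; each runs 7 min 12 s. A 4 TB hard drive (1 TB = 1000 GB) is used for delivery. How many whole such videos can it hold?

7 min 12 s = 432 s
Audio total: 160 + 224 = 384 kbps = 0.384 Mbps.
Total bitrate: 20.614 Mbps.
Per item: 20.614 Mbps × 432 s = 8,905 Mb = 1,113 MB.
Capacity: 4 TB = 32,000,000 Mb; 3593.39 items → 3593 complete.

3593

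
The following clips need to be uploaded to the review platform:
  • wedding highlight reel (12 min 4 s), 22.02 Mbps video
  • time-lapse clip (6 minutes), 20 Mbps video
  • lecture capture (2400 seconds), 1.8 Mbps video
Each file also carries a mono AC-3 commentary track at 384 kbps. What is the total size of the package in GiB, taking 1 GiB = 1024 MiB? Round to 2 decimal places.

3.35 GiB

Audio: 384 kbps = 0.384 Mbps.
wedding highlight reel: 22.404 Mbps × 724 s = 16220.5 Mb
time-lapse clip: 20.384 Mbps × 360 s = 7338.2 Mb
lecture capture: 2.184 Mbps × 2400 s = 5241.6 Mb
Total: 28800.3 Mb = 3600.0 MB.
= 3.353 GiB.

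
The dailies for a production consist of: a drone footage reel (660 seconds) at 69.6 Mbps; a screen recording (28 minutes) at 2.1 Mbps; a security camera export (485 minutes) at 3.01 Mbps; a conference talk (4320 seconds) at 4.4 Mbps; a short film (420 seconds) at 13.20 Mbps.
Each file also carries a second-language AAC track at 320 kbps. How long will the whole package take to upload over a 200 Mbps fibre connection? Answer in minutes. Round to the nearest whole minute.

Audio: 320 kbps = 0.320 Mbps.
drone footage reel: 69.920 Mbps × 660 s = 46147.2 Mb
screen recording: 2.420 Mbps × 1680 s = 4065.6 Mb
security camera export: 3.330 Mbps × 29100 s = 96903.0 Mb
conference talk: 4.720 Mbps × 4320 s = 20390.4 Mb
short film: 13.520 Mbps × 420 s = 5678.4 Mb
Total: 173184.6 Mb = 21648.1 MB.
At 200 Mbps: 173184.6 / 200 = 866 s ≈ 14.4 minutes.

14 minutes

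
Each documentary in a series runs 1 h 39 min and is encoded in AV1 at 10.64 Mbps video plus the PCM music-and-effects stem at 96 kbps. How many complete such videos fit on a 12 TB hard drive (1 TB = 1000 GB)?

1 h 39 min = 99 min = 5940 s
Audio: 96 kbps = 0.096 Mbps.
Total bitrate: 10.736 Mbps.
Per item: 10.736 Mbps × 5940 s = 63,772 Mb = 7,971 MB.
Capacity: 12 TB = 96,000,000 Mb; 1505.37 items → 1505 complete.

1505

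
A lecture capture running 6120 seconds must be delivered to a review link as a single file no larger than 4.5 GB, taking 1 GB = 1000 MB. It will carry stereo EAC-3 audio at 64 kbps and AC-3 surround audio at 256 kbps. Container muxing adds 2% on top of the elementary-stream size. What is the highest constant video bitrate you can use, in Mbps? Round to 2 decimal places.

5.45 Mbps

Budget: 4.5 GB = 36000.0 Mb.
Stream payload after overhead: 36000.0 / 1.02 = 35294.1 Mb.
Total bitrate budget: 35294.1 Mb / 6120 s = 5.767 Mbps.
Audio total: 64 + 256 = 320 kbps = 0.320 Mbps.
Video: 5.767 − 0.320 = 5.447 Mbps.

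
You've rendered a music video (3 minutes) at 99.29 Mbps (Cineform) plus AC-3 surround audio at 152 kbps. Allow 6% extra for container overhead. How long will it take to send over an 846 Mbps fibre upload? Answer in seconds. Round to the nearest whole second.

3 min = 180 s
Audio: 152 kbps = 0.152 Mbps.
Total bitrate: 99.442 Mbps.
File: 99.442 Mbps × 180 s = 17899.6 Mb.
With 6% container overhead: ×1.06. → 18973.5 Mb.
At 846 Mbps: 18973.5 / 846 = 22.4 s ≈ 22.4 seconds.

22 seconds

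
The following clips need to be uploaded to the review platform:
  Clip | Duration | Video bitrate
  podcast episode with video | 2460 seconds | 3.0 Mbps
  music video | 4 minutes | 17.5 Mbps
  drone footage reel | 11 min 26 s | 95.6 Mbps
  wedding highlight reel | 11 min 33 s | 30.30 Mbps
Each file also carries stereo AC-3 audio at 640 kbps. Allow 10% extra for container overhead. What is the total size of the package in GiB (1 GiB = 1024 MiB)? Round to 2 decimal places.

Audio: 640 kbps = 0.640 Mbps.
podcast episode with video: 3.640 Mbps × 2460 s × 1.10 = 9849.8 Mb
music video: 18.140 Mbps × 240 s × 1.10 = 4789.0 Mb
drone footage reel: 96.240 Mbps × 686 s × 1.10 = 72622.7 Mb
wedding highlight reel: 30.940 Mbps × 693 s × 1.10 = 23585.6 Mb
Total: 110847.1 Mb = 13855.9 MB.
= 12.90 GiB.

12.90 GiB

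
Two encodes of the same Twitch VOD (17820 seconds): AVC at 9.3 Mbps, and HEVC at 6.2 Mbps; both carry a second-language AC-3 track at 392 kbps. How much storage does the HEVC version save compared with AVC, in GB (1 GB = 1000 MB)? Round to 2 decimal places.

Audio: 392 kbps = 0.392 Mbps.
AVC: 9.692 Mbps × 17820 s = 172711.4 Mb = 21.589 GB.
HEVC: 6.592 Mbps × 17820 s = 117469.4 Mb = 14.684 GB.
Saving: 21.589 − 14.684 = 6.905 GB.

6.91 GB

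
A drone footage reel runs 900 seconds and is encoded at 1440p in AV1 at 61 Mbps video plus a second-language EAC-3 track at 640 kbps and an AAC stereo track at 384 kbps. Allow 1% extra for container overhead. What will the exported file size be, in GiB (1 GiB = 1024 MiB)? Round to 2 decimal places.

Audio total: 640 + 384 = 1024 kbps = 1.024 Mbps.
Total bitrate: 61 + 1.024 = 62.024 Mbps.
Stream data: 62.024 Mbps × 900 s = 55821.6 Mb.
With 1% container overhead: ×1.01.
56,380 Mb = 7,047,477,000 bytes ÷ 1,073,741,824 = 6.563 GiB.

6.56 GiB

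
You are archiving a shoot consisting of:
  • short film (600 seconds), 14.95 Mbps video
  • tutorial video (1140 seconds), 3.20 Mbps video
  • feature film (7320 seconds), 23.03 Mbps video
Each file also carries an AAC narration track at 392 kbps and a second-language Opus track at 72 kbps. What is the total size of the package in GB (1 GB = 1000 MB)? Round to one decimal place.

Audio total: 392 + 72 = 464 kbps = 0.464 Mbps.
short film: 15.414 Mbps × 600 s = 9248.4 Mb
tutorial video: 3.664 Mbps × 1140 s = 4177.0 Mb
feature film: 23.494 Mbps × 7320 s = 171976.1 Mb
Total: 185401.4 Mb = 23175.2 MB.
= 23.18 GB.

23.2 GB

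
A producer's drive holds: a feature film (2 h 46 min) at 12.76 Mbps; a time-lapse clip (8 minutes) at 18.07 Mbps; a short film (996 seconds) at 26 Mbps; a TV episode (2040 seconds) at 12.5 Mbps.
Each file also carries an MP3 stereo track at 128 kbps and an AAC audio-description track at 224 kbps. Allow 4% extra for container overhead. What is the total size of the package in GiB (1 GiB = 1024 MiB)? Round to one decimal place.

Audio total: 128 + 224 = 352 kbps = 0.352 Mbps.
feature film: 13.112 Mbps × 9960 s × 1.04 = 135819.3 Mb
time-lapse clip: 18.422 Mbps × 480 s × 1.04 = 9196.3 Mb
short film: 26.352 Mbps × 996 s × 1.04 = 27296.5 Mb
TV episode: 12.852 Mbps × 2040 s × 1.04 = 27266.8 Mb
Total: 199578.9 Mb = 24947.4 MB.
= 23.23 GiB.

23.2 GiB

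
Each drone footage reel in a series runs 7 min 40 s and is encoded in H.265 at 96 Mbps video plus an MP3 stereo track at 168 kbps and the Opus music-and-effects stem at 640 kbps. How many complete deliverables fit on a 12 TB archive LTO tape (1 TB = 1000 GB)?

2155

7 min 40 s = 460 s
Audio total: 168 + 640 = 808 kbps = 0.808 Mbps.
Total bitrate: 96.808 Mbps.
Per item: 96.808 Mbps × 460 s = 44,532 Mb = 5,566 MB.
Capacity: 12 TB = 96,000,000 Mb; 2155.77 items → 2155 complete.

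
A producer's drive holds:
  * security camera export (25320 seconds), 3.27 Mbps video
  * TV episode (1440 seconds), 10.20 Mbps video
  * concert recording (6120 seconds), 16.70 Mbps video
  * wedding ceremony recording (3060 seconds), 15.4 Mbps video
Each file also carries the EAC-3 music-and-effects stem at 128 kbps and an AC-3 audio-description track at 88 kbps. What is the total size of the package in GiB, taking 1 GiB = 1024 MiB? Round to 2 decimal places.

Audio total: 128 + 88 = 216 kbps = 0.216 Mbps.
security camera export: 3.486 Mbps × 25320 s = 88265.5 Mb
TV episode: 10.416 Mbps × 1440 s = 14999.0 Mb
concert recording: 16.916 Mbps × 6120 s = 103525.9 Mb
wedding ceremony recording: 15.616 Mbps × 3060 s = 47785.0 Mb
Total: 254575.4 Mb = 31821.9 MB.
= 29.64 GiB.

29.64 GiB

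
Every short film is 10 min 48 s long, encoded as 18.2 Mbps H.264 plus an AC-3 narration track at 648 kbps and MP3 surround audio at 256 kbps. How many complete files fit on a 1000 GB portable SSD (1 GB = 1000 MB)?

10 min 48 s = 648 s
Audio total: 648 + 256 = 904 kbps = 0.904 Mbps.
Total bitrate: 19.104 Mbps.
Per item: 19.104 Mbps × 648 s = 12,379 Mb = 1,547 MB.
Capacity: 1000 GB = 8,000,000 Mb; 646.24 items → 646 complete.

646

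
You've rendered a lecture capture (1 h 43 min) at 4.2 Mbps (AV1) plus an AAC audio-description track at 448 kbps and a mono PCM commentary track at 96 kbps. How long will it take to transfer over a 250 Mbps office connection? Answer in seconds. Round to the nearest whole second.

117 seconds

1 h 43 min = 103 min = 6180 s
Audio total: 448 + 96 = 544 kbps = 0.544 Mbps.
Total bitrate: 4.744 Mbps.
File: 4.744 Mbps × 6180 s = 29317.9 Mb.
At 250 Mbps: 29317.9 / 250 = 117.3 s ≈ 117 seconds.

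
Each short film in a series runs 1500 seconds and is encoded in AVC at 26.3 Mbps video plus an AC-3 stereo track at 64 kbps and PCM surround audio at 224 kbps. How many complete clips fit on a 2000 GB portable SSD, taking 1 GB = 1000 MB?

Audio total: 64 + 224 = 288 kbps = 0.288 Mbps.
Total bitrate: 26.588 Mbps.
Per item: 26.588 Mbps × 1500 s = 39,882 Mb = 4,985 MB.
Capacity: 2000 GB = 16,000,000 Mb; 401.18 items → 401 complete.

401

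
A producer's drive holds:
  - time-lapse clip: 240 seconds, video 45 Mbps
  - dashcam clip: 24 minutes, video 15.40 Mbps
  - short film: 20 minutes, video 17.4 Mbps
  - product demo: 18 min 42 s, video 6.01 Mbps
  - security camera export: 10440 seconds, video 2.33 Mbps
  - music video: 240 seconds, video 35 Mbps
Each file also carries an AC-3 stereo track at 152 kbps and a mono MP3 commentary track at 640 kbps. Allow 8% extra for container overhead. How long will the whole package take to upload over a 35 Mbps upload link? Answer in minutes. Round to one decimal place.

54.0 minutes

Audio total: 152 + 640 = 792 kbps = 0.792 Mbps.
time-lapse clip: 45.792 Mbps × 240 s × 1.08 = 11869.3 Mb
dashcam clip: 16.192 Mbps × 1440 s × 1.08 = 25181.8 Mb
short film: 18.192 Mbps × 1200 s × 1.08 = 23576.8 Mb
product demo: 6.802 Mbps × 1122 s × 1.08 = 8242.4 Mb
security camera export: 3.122 Mbps × 10440 s × 1.08 = 35201.2 Mb
music video: 35.792 Mbps × 240 s × 1.08 = 9277.3 Mb
Total: 113348.8 Mb = 14168.6 MB.
At 35 Mbps: 113348.8 / 35 = 3239 s ≈ 54 minutes.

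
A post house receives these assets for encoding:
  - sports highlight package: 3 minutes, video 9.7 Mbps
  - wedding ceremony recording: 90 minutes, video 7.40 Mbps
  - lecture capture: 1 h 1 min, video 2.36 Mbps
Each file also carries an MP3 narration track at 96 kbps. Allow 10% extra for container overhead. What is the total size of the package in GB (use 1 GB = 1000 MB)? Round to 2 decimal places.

7.04 GB

Audio: 96 kbps = 0.096 Mbps.
sports highlight package: 9.796 Mbps × 180 s × 1.10 = 1939.6 Mb
wedding ceremony recording: 7.496 Mbps × 5400 s × 1.10 = 44526.2 Mb
lecture capture: 2.456 Mbps × 3660 s × 1.10 = 9887.9 Mb
Total: 56353.7 Mb = 7044.2 MB.
= 7.044 GB.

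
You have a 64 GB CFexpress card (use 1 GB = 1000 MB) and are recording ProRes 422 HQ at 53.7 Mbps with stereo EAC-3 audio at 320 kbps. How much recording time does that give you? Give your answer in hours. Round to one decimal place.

2.6 hours

Audio: 320 kbps = 0.320 Mbps.
Total bitrate: 53.7 + 0.320 = 54.020 Mbps.
Capacity: 64 GB = 512,000 Mb.
Recording time: 512,000 / 54.020 = 9,478 s ≈ 2.63 hours.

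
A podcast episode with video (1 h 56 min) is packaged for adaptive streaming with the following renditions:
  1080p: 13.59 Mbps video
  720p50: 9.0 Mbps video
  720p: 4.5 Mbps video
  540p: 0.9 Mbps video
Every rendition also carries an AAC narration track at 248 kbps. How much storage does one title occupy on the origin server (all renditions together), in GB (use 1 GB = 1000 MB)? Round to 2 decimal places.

1 h 56 min = 116 min = 6960 s
Audio: 248 kbps = 0.248 Mbps.
Sum of rendition bitrates: (13.59+0.248) + (9.0+0.248) + (4.5+0.248) + (0.9+0.248) = 28.982 Mbps.
× 6960 s = 201,715 Mb = 25,214 MB = 25.21 GB.

25.21 GB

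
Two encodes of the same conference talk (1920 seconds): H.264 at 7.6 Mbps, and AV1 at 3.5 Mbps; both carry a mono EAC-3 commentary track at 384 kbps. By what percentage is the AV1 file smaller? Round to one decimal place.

Audio: 384 kbps = 0.384 Mbps.
H.264: 7.984 Mbps × 1920 s = 15329.3 Mb = 1.916 GB.
AV1: 3.884 Mbps × 1920 s = 7457.3 Mb = 0.932 GB.
Reduction: (1 − 0.932/1.916) × 100 = 51.35%.

51.4%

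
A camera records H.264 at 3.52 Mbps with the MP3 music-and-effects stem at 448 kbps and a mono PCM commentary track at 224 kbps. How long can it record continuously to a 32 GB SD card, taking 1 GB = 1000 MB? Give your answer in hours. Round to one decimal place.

17.0 hours

Audio total: 448 + 224 = 672 kbps = 0.672 Mbps.
Total bitrate: 3.52 + 0.672 = 4.192 Mbps.
Capacity: 32 GB = 256,000 Mb.
Recording time: 256,000 / 4.192 = 61,069 s ≈ 17.0 hours.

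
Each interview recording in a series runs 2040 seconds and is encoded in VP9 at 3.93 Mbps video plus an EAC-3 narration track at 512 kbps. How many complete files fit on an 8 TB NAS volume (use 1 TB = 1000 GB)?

7062

Audio: 512 kbps = 0.512 Mbps.
Total bitrate: 4.442 Mbps.
Per item: 4.442 Mbps × 2040 s = 9,062 Mb = 1,133 MB.
Capacity: 8 TB = 64,000,000 Mb; 7062.71 items → 7062 complete.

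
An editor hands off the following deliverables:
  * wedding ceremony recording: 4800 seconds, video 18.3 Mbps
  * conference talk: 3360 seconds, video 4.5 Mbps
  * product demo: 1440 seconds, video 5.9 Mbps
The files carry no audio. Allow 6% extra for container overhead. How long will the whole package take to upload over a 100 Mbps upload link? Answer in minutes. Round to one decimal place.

19.7 minutes

wedding ceremony recording: 18.300 Mbps × 4800 s × 1.06 = 93110.4 Mb
conference talk: 4.500 Mbps × 3360 s × 1.06 = 16027.2 Mb
product demo: 5.900 Mbps × 1440 s × 1.06 = 9005.8 Mb
Total: 118143.4 Mb = 14767.9 MB.
At 100 Mbps: 118143.4 / 100 = 1181 s ≈ 19.7 minutes.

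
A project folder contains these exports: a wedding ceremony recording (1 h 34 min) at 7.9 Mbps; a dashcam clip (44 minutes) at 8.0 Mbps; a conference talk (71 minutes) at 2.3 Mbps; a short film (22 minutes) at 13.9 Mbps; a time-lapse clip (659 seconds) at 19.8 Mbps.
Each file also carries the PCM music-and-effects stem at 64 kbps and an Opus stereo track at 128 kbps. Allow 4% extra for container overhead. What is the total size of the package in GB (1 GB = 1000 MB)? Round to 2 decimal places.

Audio total: 64 + 128 = 192 kbps = 0.192 Mbps.
wedding ceremony recording: 8.092 Mbps × 5640 s × 1.04 = 47464.4 Mb
dashcam clip: 8.192 Mbps × 2640 s × 1.04 = 22492.0 Mb
conference talk: 2.492 Mbps × 4260 s × 1.04 = 11040.6 Mb
short film: 14.092 Mbps × 1320 s × 1.04 = 19345.5 Mb
time-lapse clip: 19.992 Mbps × 659 s × 1.04 = 13701.7 Mb
Total: 114044.2 Mb = 14255.5 MB.
= 14.26 GB.

14.26 GB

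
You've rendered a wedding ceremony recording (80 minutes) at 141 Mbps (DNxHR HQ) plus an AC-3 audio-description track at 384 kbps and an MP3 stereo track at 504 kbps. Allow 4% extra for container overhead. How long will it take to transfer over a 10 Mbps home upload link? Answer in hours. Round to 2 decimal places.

19.68 hours

80 min = 4800 s
Audio total: 384 + 504 = 888 kbps = 0.888 Mbps.
Total bitrate: 141.888 Mbps.
File: 141.888 Mbps × 4800 s = 681062.4 Mb.
With 4% container overhead: ×1.04. → 708304.9 Mb.
At 10 Mbps: 708304.9 / 10 = 70830.5 s ≈ 19.7 hours.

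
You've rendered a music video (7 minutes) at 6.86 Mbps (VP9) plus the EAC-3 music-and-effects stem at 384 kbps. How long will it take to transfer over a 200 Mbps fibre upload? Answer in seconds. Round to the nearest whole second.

7 min = 420 s
Audio: 384 kbps = 0.384 Mbps.
Total bitrate: 7.244 Mbps.
File: 7.244 Mbps × 420 s = 3042.5 Mb.
At 200 Mbps: 3042.5 / 200 = 15.2 s ≈ 15.2 seconds.

15 seconds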